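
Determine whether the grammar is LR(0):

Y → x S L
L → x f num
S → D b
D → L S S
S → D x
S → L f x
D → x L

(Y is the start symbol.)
Yes, the grammar is LR(0)

Augment with Y' → Y and build the canonical LR(0) collection (I0 = CLOSURE({[Y' → . Y]}), then GOTO on every symbol after a dot until no new states appear). It has 18 states:
  I0: { [Y → . x S L], [Y' → . Y] }  — shift
  I1: { [Y' → Y .] }  — accept
  I2: { [D → . L S S], [D → . x L], [L → . x f num], [S → . D b], [S → . D x], [S → . L f x], [Y → x . S L] }  — shift
  I3: { [S → D . b], [S → D . x] }  — shift
  I4: { [D → . L S S], [D → . x L], [D → L . S S], [L → . x f num], [S → . D b], [S → . D x], [S → . L f x], [S → L . f x] }  — shift
  I5: { [L → . x f num], [Y → x S . L] }  — shift
  I6: { [D → x . L], [L → . x f num], [L → x . f num] }  — shift
  I7: { [D → x L .] }  — reduce
  I8: { [L → x f . num] }  — shift
  I9: { [L → x . f num] }  — shift
  I10: { [L → x f num .] }  — reduce
  I11: { [Y → x S L .] }  — reduce
  I12: { [D → . L S S], [D → . x L], [D → L S . S], [L → . x f num], [S → . D b], [S → . D x], [S → . L f x] }  — shift
  I13: { [S → L f . x] }  — shift
  I14: { [S → L f x .] }  — reduce
  I15: { [D → L S S .] }  — reduce
  I16: { [S → D b .] }  — reduce
  I17: { [S → D x .] }  — reduce

Every state is either a pure shift/goto state or contains exactly one complete item and nothing to shift — no conflicts. The grammar is LR(0).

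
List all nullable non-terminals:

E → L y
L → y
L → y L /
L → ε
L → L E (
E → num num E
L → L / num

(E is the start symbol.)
A non-terminal is nullable if it can derive ε (the empty string): either it has an ε-production, or it has a production whose right-hand side consists entirely of nullable non-terminals.

ε-productions: L → ε
So L is immediately nullable.
No further non-terminal can be added: every production for the remaining non-terminals contains a terminal or a non-nullable non-terminal.
Nullable = { 'L' }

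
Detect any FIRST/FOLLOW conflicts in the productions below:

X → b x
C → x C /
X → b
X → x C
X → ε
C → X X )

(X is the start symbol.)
Nullable non-terminals: X.

X: nullable alternative(s) X → ε; FOLLOW(X) = { $, ')', 'b', 'x' }
  X → b x: FIRST \ {ε} = { 'b' } — overlaps FOLLOW(X) on { 'b' }: CONFLICT
  X → b: FIRST \ {ε} = { 'b' } — overlaps FOLLOW(X) on { 'b' }: CONFLICT
  X → x C: FIRST \ {ε} = { 'x' } — overlaps FOLLOW(X) on { 'x' }: CONFLICT
  X → ε: FIRST \ {ε} = { } — this is the only nullable alternative, skip

C has no nullable alternative, so no FIRST/FOLLOW check is needed there.

So the grammar has 3 FIRST/FOLLOW conflicts (marked CONFLICT above).

Answer: Yes. X → b x with FOLLOW(X) on { 'b' }; X → b with FOLLOW(X) on { 'b' }; X → x C with FOLLOW(X) on { 'x' }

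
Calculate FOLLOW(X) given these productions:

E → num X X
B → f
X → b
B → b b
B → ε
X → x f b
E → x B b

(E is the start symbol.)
To compute FOLLOW(X), find every occurrence of X on a right-hand side N → α X β: add FIRST(β) \ {ε}, and if β is empty or nullable also add FOLLOW(N). Iterate to a fixed point.

In E → num X X: X is followed by X, add FIRST(X) \ {ε} = { 'b', 'x' }
In E → num X X: X is at the end, add FOLLOW(E)

The FOLLOW sets referred to above (computed the same way, to a fixed point):
  FOLLOW(E) = { $ }

Taking the union: FOLLOW(X) = { $, 'b', 'x' }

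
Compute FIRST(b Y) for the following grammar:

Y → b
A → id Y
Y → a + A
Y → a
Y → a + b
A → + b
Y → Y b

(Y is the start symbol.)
To compute FIRST(b Y), process the symbols left to right:
Symbol b is a terminal. Add 'b' and stop.
FIRST(b Y) = { 'b' }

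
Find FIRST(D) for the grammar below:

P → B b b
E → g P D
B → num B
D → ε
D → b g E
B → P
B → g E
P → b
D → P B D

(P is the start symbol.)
To compute FIRST(D), examine every production with D on the left-hand side, reading each right-hand side left to right until a non-nullable symbol is reached.

FIRST sets of the other non-terminals involved (by the same procedure, iterated to a fixed point):
  FIRST(P) = { 'b', 'g', 'num' }

From D → ε:
  - ε-production, so ε ∈ FIRST(D)
From D → b g E:
  - b is a terminal: add 'b' and stop
From D → P B D:
  - P is a non-terminal: add FIRST(P) \ {ε} = { 'b', 'g', 'num' }
    P is not nullable, so stop

Collecting: FIRST(D) = { 'b', 'g', 'num', ε }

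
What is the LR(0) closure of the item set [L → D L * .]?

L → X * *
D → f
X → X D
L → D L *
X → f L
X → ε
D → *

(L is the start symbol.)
{ [L → D L * .] }

To compute CLOSURE, for each item [A → α.Bβ] where B is a non-terminal, add [B → .γ] for all productions B → γ; repeat for the newly added items until nothing changes.

Start with: [L → D L * .]
The dot is at the end, so nothing is added.

CLOSURE = { [L → D L * .] }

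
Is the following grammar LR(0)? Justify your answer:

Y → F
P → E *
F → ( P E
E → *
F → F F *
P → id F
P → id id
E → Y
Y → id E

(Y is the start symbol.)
No. Shift-reduce conflict between [Y → F .] and [F → . ( P E]

Augment with Y' → Y and build the canonical LR(0) collection (I0 = CLOSURE({[Y' → . Y]}), then GOTO on every symbol after a dot until no new states appear). It has 17 states:
  I0: { [F → . ( P E], [F → . F F *], [Y → . F], [Y → . id E], [Y' → . Y] }  — shift
  I1: { [E → . *], [E → . Y], [F → ( . P E], [F → . ( P E], [F → . F F *], [P → . E *], [P → . id F], [P → . id id], [Y → . F], [Y → . id E] }  — shift
  I2: { [F → . ( P E], [F → . F F *], [F → F . F *], [Y → F .] }  — shift, reduce
  I3: { [Y' → Y .] }  — accept
  I4: { [E → . *], [E → . Y], [F → . ( P E], [F → . F F *], [Y → . F], [Y → . id E], [Y → id . E] }  — shift
  I5: { [E → * .] }  — reduce
  I6: { [Y → id E .] }  — reduce
  I7: { [E → Y .] }  — reduce
  I8: { [F → . ( P E], [F → . F F *], [F → F . F *], [F → F F . *] }  — shift
  I9: { [F → F F * .] }  — reduce
  I10: { [P → E . *] }  — shift
  I11: { [E → . *], [E → . Y], [F → ( P . E], [F → . ( P E], [F → . F F *], [Y → . F], [Y → . id E] }  — shift
  I12: { [E → . *], [E → . Y], [F → . ( P E], [F → . F F *], [P → id . F], [P → id . id], [Y → . F], [Y → . id E], [Y → id . E] }  — shift
  I13: { [F → . ( P E], [F → . F F *], [F → F . F *], [P → id F .], [Y → F .] }  — shift, 2 reduces
  I14: { [E → . *], [E → . Y], [F → . ( P E], [F → . F F *], [P → id id .], [Y → . F], [Y → . id E], [Y → id . E] }  — shift, reduce
  I15: { [F → ( P E .] }  — reduce
  I16: { [P → E * .] }  — reduce

Conflict in state I2:
  Shift-reduce conflict between [Y → F .] and [F → . ( P E]
So the grammar is NOT LR(0).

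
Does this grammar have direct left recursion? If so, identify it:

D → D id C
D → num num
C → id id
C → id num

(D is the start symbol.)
Direct left recursion occurs when N → N α for some non-terminal N (the right-hand side begins with the left-hand side itself).

D → D id C: LEFT RECURSIVE (starts with D)
D → num num: starts with num
C → id id: starts with id
C → id num: starts with id

The grammar has direct left recursion on: D.

Answer: Yes, D is left-recursive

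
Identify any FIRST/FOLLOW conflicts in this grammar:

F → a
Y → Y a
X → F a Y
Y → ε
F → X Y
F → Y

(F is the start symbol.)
Nullable non-terminals: F, Y.
FIRST sets used below: FIRST(X) = { 'a' }, FIRST(Y) = { 'a', ε }

F: nullable alternative(s) F → Y; FOLLOW(F) = { $, 'a' }
  F → a: FIRST \ {ε} = { 'a' } — overlaps FOLLOW(F) on { 'a' }: CONFLICT
  F → X Y: FIRST \ {ε} = { 'a' } — overlaps FOLLOW(F) on { 'a' }: CONFLICT
  F → Y: FIRST \ {ε} = { 'a' } — this is the only nullable alternative, skip

Y: nullable alternative(s) Y → ε; FOLLOW(Y) = { $, 'a' }
  Y → Y a: FIRST \ {ε} = { 'a' } — overlaps FOLLOW(Y) on { 'a' }: CONFLICT
  Y → ε: FIRST \ {ε} = { } — this is the only nullable alternative, skip

X has no nullable alternative, so no FIRST/FOLLOW check is needed there.

So the grammar has 3 FIRST/FOLLOW conflicts (marked CONFLICT above).

Answer: Yes. F → a with FOLLOW(F) on { 'a' }; F → X Y with FOLLOW(F) on { 'a' }; Y → Y a with FOLLOW(Y) on { 'a' }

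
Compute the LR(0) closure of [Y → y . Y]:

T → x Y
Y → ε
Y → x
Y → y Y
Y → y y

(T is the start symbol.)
{ [Y → . x], [Y → . y Y], [Y → . y y], [Y → .], [Y → y . Y] }

Start with: [Y → y . Y]
  [Y → y . Y] has the dot before Y: add [Y → .], [Y → . x], [Y → . y Y], [Y → . y y]
No further items can be added.

CLOSURE = { [Y → . x], [Y → . y Y], [Y → . y y], [Y → .], [Y → y . Y] }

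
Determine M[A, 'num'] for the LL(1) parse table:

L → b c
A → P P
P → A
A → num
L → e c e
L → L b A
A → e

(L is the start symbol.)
A → P P, A → num

To find M[A, 'num'], we find productions for A where 'num' is in the predict set (PREDICT(N → α) = (FIRST(α) \ {ε}) ∪ (FOLLOW(N) if α ⇒* ε)).

Relevant sets:
  FIRST(P) = { 'e', 'num' }

A → P P: PREDICT = { 'e', 'num' }
  'num' is in predict set, so this production goes in M[A, 'num']
A → num: PREDICT = { 'num' }
  'num' is in predict set, so this production goes in M[A, 'num']
A → e: PREDICT = { 'e' }

M[A, 'num'] = A → P P, A → num  (a multiply-defined cell — the grammar is not LL(1))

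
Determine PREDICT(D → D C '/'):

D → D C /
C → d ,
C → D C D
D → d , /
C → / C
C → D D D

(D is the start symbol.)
{ 'd' }

PREDICT(D → D C '/') = (FIRST(RHS) \ {ε}) ∪ (FOLLOW(D) if ε ∈ FIRST(RHS), i.e. RHS ⇒* ε)
FIRST(D) = { 'd' }
FIRST(D C '/') = { 'd' }
ε ∉ FIRST(D C '/'), so FOLLOW(D) is not added.
PREDICT(D → D C '/') = { 'd' }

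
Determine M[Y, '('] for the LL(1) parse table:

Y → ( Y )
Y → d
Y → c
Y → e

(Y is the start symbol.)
Y → ( Y )

To find M[Y, '('], we find productions for Y where '(' is in the predict set (PREDICT(N → α) = (FIRST(α) \ {ε}) ∪ (FOLLOW(N) if α ⇒* ε)).

Y → ( Y ): PREDICT = { '(' }
  '(' is in predict set, so this production goes in M[Y, '(']
Y → d: PREDICT = { 'd' }
Y → c: PREDICT = { 'c' }
Y → e: PREDICT = { 'e' }

M[Y, '('] = Y → ( Y )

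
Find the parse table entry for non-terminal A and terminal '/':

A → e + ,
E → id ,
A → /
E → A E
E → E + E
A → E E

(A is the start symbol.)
A → /, A → E E

To find M[A, '/'], we find productions for A where '/' is in the predict set (PREDICT(N → α) = (FIRST(α) \ {ε}) ∪ (FOLLOW(N) if α ⇒* ε)).

Relevant sets:
  FIRST(E) = { '/', 'e', 'id' }

A → e + ,: PREDICT = { 'e' }
A → /: PREDICT = { '/' }
  '/' is in predict set, so this production goes in M[A, '/']
A → E E: PREDICT = { '/', 'e', 'id' }
  '/' is in predict set, so this production goes in M[A, '/']

M[A, '/'] = A → /, A → E E  (a multiply-defined cell — the grammar is not LL(1))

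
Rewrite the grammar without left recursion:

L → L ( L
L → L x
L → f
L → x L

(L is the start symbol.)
L → f L'
L → x L L'
L' → ( L L'
L' → x L'
L' → ε

L is directly left-recursive. The standard transformation for
  A → A α₁ | ... | A α_m | β₁ | ... | β_n
is
  A  → β₁ A' | ... | β_n A'
  A' → α₁ A' | ... | α_m A' | ε

L → f becomes L → f L'
L → x L becomes L → x L L'
L → L ( L becomes L' → ( L L'
L → L x becomes L' → x L'
Add L' → ε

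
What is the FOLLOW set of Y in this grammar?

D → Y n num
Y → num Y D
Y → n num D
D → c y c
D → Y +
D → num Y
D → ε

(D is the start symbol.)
To compute FOLLOW(Y), find every occurrence of Y on a right-hand side N → α Y β: add FIRST(β) \ {ε}, and if β is empty or nullable also add FOLLOW(N). Iterate to a fixed point.

In D → Y n num: Y is followed by n num, add FIRST(n num) \ {ε} = { 'n' }
In Y → num Y D: Y is followed by D, add FIRST(D) \ {ε} = { 'c', 'n', 'num' }
  D is nullable, so FOLLOW(Y) is also included — that is the set being defined, nothing new
In D → Y +: Y is followed by '+', add FIRST('+') \ {ε} = { '+' }
In D → num Y: Y is at the end, add FOLLOW(D)

The FOLLOW sets referred to above (computed the same way, to a fixed point):
  FOLLOW(D) = { $, '+', 'c', 'n', 'num' }

Taking the union: FOLLOW(Y) = { $, '+', 'c', 'n', 'num' }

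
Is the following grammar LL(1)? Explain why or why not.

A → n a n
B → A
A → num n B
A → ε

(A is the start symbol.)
Yes, the grammar is LL(1).

A grammar is LL(1) if for each non-terminal N with multiple productions, the predict sets of those productions are pairwise disjoint, where PREDICT(N → α) = (FIRST(α) \ {ε}) ∪ (FOLLOW(N) if α ⇒* ε).

Relevant sets:
  FOLLOW(A) = { $ }

For A:
  PREDICT(A → n a n) = { 'n' }
  PREDICT(A → num n B) = { 'num' }
  PREDICT(A → ε) = { $ }
B has a single production, so nothing to check there.

All predict sets are disjoint. The grammar IS LL(1).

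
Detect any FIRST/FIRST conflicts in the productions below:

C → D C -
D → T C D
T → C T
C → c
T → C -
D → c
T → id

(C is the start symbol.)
FIRST sets of the non-terminals at (or reachable through a nullable prefix from) the front of some alternative:
  FIRST(D) = { 'c', 'id' }
  FIRST(T) = { 'c', 'id' }
  FIRST(C) = { 'c', 'id' }

Productions for C:
  C → D C -: FIRST = { 'c', 'id' }
  C → c: FIRST = { 'c' }
Productions for D:
  D → T C D: FIRST = { 'c', 'id' }
  D → c: FIRST = { 'c' }
Productions for T:
  T → C T: FIRST = { 'c', 'id' }
  T → C -: FIRST = { 'c', 'id' }
  T → id: FIRST = { 'id' }

Conflict for C: C → D C - and C → c
  Overlap: { 'c' }
Conflict for D: D → T C D and D → c
  Overlap: { 'c' }
Conflict for T: T → C T and T → C -
  Overlap: { 'c', 'id' }
Conflict for T: T → C T and T → id
  Overlap: { 'id' }
Conflict for T: T → C - and T → id
  Overlap: { 'id' }

Answer: Yes. C → D C '-' / C → c on { 'c' }; D → T C D / D → c on { 'c' }; T → C T / T → C '-' on { 'c', 'id' }; T → C T / T → id on { 'id' }; T → C '-' / T → id on { 'id' }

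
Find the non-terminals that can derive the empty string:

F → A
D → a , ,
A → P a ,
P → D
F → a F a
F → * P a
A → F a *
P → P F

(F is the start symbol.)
A non-terminal is nullable if it can derive ε (the empty string): either it has an ε-production, or it has a production whose right-hand side consists entirely of nullable non-terminals.

There are no ε-productions, so no non-terminal can derive ε.
No non-terminals are nullable.

Answer: None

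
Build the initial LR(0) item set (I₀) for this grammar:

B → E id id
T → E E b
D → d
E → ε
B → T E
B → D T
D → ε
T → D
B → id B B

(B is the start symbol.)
First, augment the grammar with B' → B
I₀ = CLOSURE({ [B' → . B] }):
  [B' → . B] has the dot before B: add [B → . E id id], [B → . T E], [B → . D T], [B → . id B B]
  [B → . E id id] has the dot before E: add [E → .]
  [B → . T E] has the dot before T: add [T → . E E b], [T → . D]
  [B → . D T] has the dot before D: add [D → . d], [D → .]
No further items can be added.

I₀ = { [B → . D T], [B → . E id id], [B → . T E], [B → . id B B], [B' → . B], [D → . d], [D → .], [E → .], [T → . D], [T → . E E b] }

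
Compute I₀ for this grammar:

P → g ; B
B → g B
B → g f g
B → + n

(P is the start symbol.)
{ [P → . g ; B], [P' → . P] }

First, augment the grammar with P' → P
I₀ = CLOSURE({ [P' → . P] }):
  [P' → . P] has the dot before P: add [P → . g ; B]
No further items can be added.

I₀ = { [P → . g ; B], [P' → . P] }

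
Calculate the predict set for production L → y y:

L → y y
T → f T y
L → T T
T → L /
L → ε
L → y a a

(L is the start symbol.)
PREDICT(L → y y) = (FIRST(RHS) \ {ε}) ∪ (FOLLOW(L) if ε ∈ FIRST(RHS), i.e. RHS ⇒* ε)
FIRST(y y) = { 'y' }
ε ∉ FIRST(y y), so FOLLOW(L) is not added.
PREDICT(L → y y) = { 'y' }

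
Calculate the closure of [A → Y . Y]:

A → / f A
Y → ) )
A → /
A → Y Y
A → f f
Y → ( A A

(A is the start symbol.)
To compute CLOSURE, for each item [A → α.Bβ] where B is a non-terminal, add [B → .γ] for all productions B → γ; repeat for the newly added items until nothing changes.

Start with: [A → Y . Y]
  [A → Y . Y] has the dot before Y: add [Y → . ) )], [Y → . ( A A]
No further items can be added.

CLOSURE = { [A → Y . Y], [Y → . ( A A], [Y → . ) )] }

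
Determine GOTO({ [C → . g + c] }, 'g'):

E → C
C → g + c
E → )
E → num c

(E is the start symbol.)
GOTO(I, 'g') = CLOSURE({ [A → αX.β] : [A → α.Xβ] ∈ I, X = 'g' })

Items with dot before 'g', with the dot advanced:
  [C → . g + c] → [C → g . + c]
Closure adds nothing (no advanced item has the dot before a non-terminal).

GOTO = { [C → g . + c] }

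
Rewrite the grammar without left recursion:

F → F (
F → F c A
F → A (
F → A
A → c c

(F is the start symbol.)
F is directly left-recursive. The standard transformation for
  A → A α₁ | ... | A α_m | β₁ | ... | β_n
is
  A  → β₁ A' | ... | β_n A'
  A' → α₁ A' | ... | α_m A' | ε

F → A ( becomes F → A ( F'
F → A becomes F → A F'
F → F ( becomes F' → ( F'
F → F c A becomes F' → c A F'
Add F' → ε

Productions for other non-terminals are unchanged:
  A → c c

Resulting grammar:
F → A ( F'
F → A F'
F' → ( F'
F' → c A F'
F' → ε
A → c c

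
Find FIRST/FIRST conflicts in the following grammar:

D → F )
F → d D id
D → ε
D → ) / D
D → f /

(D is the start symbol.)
No FIRST/FIRST conflicts.

A FIRST/FIRST conflict occurs when two productions N → α and N → β for the same non-terminal have FIRST(α) ∩ FIRST(β) ≠ ∅ (with ε ∈ FIRST of a nullable right-hand side, so two nullable alternatives also conflict).

FIRST sets of the non-terminals at (or reachable through a nullable prefix from) the front of some alternative:
  FIRST(F) = { 'd' }

Productions for D:
  D → F ): FIRST = { 'd' }
  D → ε: FIRST = { ε }
  D → ) / D: FIRST = { ')' }
  D → f /: FIRST = { 'f' }
F has only one production, so no FIRST/FIRST conflict is possible there.

All alternatives of each non-terminal have pairwise disjoint FIRST sets.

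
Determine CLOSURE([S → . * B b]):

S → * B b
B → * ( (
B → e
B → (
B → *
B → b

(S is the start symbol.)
{ [S → . * B b] }

Start with: [S → . * B b]
The dot precedes the terminal '*', so nothing is added.

CLOSURE = { [S → . * B b] }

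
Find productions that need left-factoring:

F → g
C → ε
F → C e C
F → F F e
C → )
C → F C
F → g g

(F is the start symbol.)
Left-factoring is needed when two productions for the same non-terminal
share a common prefix on the right-hand side.

Productions for F:
  F → g
  F → C e C
  F → F F e
  F → g g
Productions for C:
  C → ε
  C → )
  C → F C

Found common prefix 'g' in productions for F

Answer: Yes, F has productions with common prefix 'g'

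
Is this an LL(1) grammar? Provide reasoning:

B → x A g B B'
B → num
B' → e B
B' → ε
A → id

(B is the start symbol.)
A grammar is LL(1) if for each non-terminal N with multiple productions, the predict sets of those productions are pairwise disjoint, where PREDICT(N → α) = (FIRST(α) \ {ε}) ∪ (FOLLOW(N) if α ⇒* ε).

Relevant sets:
  FOLLOW(B') = { $, 'e' }

For B:
  PREDICT(B → x A g B B') = { 'x' }
  PREDICT(B → num) = { 'num' }
For B':
  PREDICT(B' → e B) = { 'e' }
  PREDICT(B' → ε) = { $, 'e' }
A has a single production, so nothing to check there.

Conflict found: Predict set conflict for B': { 'e' }
The grammar is NOT LL(1).

Answer: No. Predict set conflict for B': { 'e' }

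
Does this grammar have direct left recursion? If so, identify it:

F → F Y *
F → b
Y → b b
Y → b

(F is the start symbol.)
Direct left recursion occurs when N → N α for some non-terminal N (the right-hand side begins with the left-hand side itself).

F → F Y *: LEFT RECURSIVE (starts with F)
F → b: starts with b
Y → b b: starts with b
Y → b: starts with b

The grammar has direct left recursion on: F.

Answer: Yes, F is left-recursive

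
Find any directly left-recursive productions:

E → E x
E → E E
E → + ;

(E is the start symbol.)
Direct left recursion occurs when N → N α for some non-terminal N (the right-hand side begins with the left-hand side itself).

E → E x: LEFT RECURSIVE (starts with E)
E → E E: LEFT RECURSIVE (starts with E)
E → + ;: starts with '+'

The grammar has direct left recursion on: E.

Answer: Yes, E is left-recursive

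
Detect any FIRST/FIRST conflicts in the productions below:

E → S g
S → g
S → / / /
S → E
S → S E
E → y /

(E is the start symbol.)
A FIRST/FIRST conflict occurs when two productions N → α and N → β for the same non-terminal have FIRST(α) ∩ FIRST(β) ≠ ∅ (with ε ∈ FIRST of a nullable right-hand side, so two nullable alternatives also conflict).

FIRST sets of the non-terminals at (or reachable through a nullable prefix from) the front of some alternative:
  FIRST(S) = { '/', 'g', 'y' }
  FIRST(E) = { '/', 'g', 'y' }

Productions for E:
  E → S g: FIRST = { '/', 'g', 'y' }
  E → y /: FIRST = { 'y' }
Productions for S:
  S → g: FIRST = { 'g' }
  S → / / /: FIRST = { '/' }
  S → E: FIRST = { '/', 'g', 'y' }
  S → S E: FIRST = { '/', 'g', 'y' }

Conflict for E: E → S g and E → y /
  Overlap: { 'y' }
Conflict for S: S → g and S → E
  Overlap: { 'g' }
Conflict for S: S → g and S → S E
  Overlap: { 'g' }
Conflict for S: S → / / / and S → E
  Overlap: { '/' }
Conflict for S: S → / / / and S → S E
  Overlap: { '/' }
Conflict for S: S → E and S → S E
  Overlap: { '/', 'g', 'y' }

Answer: Yes. E → S g / E → y '/' on { 'y' }; S → g / S → E on { 'g' }; S → g / S → S E on { 'g' }; S → '/' '/' '/' / S → E on { '/' }; S → '/' '/' '/' / S → S E on { '/' }; S → E / S → S E on { '/', 'g', 'y' }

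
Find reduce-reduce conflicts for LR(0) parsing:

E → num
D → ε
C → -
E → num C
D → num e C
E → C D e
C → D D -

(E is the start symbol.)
Yes — I5: [D → .] vs [E → num .]

A reduce-reduce conflict occurs when an LR(0) state has two complete items [A → α .] and [B → β .] — both call for a reduction, and with no lookahead the parser cannot choose between them.

Augment with E' → E and build the canonical LR(0) collection (I0 = CLOSURE({[E' → . E]}), then GOTO on every symbol after a dot until no new states appear). It has 14 states:
  I0: { [C → . -], [C → . D D -], [D → . num e C], [D → .], [E → . C D e], [E → . num C], [E → . num], [E' → . E] }  — shift, reduce
  I1: { [C → - .] }  — reduce
  I2: { [D → . num e C], [D → .], [E → C . D e] }  — shift, reduce
  I3: { [C → D . D -], [D → . num e C], [D → .] }  — shift, reduce
  I4: { [E' → E .] }  — accept
  I5: { [C → . -], [C → . D D -], [D → . num e C], [D → .], [D → num . e C], [E → num . C], [E → num .] }  — shift, 2 reduces
  I6: { [E → num C .] }  — reduce
  I7: { [C → . -], [C → . D D -], [D → . num e C], [D → .], [D → num e . C] }  — shift, reduce
  I8: { [D → num . e C] }  — shift
  I9: { [D → num e C .] }  — reduce
  I10: { [C → D D . -] }  — shift
  I11: { [C → D D - .] }  — reduce
  I12: { [E → C D . e] }  — shift
  I13: { [E → C D e .] }  — reduce

I5 contains complete items [D → .], [E → num .] — reduce-reduce conflict.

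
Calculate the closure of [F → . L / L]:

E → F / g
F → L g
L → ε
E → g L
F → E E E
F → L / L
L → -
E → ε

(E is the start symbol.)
To compute CLOSURE, for each item [A → α.Bβ] where B is a non-terminal, add [B → .γ] for all productions B → γ; repeat for the newly added items until nothing changes.

Start with: [F → . L / L]
  [F → . L / L] has the dot before L: add [L → .], [L → . -]
No further items can be added.

CLOSURE = { [F → . L / L], [L → . -], [L → .] }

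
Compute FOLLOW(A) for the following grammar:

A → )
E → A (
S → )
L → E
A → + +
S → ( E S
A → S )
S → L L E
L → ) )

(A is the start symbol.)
A is the start symbol, so $ ∈ FOLLOW(A).
In E → A (: A is followed by '(', add FIRST('(') \ {ε} = { '(' }

Taking the union: FOLLOW(A) = { $, '(' }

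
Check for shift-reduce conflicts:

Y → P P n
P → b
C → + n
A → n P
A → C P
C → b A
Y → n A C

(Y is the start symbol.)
Augment with Y' → Y and build the canonical LR(0) collection (I0 = CLOSURE({[Y' → . Y]}), then GOTO on every symbol after a dot until no new states appear). It has 17 states:
  I0: { [P → . b], [Y → . P P n], [Y → . n A C], [Y' → . Y] }  — shift
  I1: { [P → . b], [Y → P . P n] }  — shift
  I2: { [Y' → Y .] }  — accept
  I3: { [P → b .] }  — reduce
  I4: { [A → . C P], [A → . n P], [C → . + n], [C → . b A], [Y → n . A C] }  — shift
  I5: { [C → + . n] }  — shift
  I6: { [C → . + n], [C → . b A], [Y → n A . C] }  — shift
  I7: { [A → C . P], [P → . b] }  — shift
  I8: { [A → . C P], [A → . n P], [C → . + n], [C → . b A], [C → b . A] }  — shift
  I9: { [A → n . P], [P → . b] }  — shift
  I10: { [A → n P .] }  — reduce
  I11: { [C → b A .] }  — reduce
  I12: { [A → C P .] }  — reduce
  I13: { [Y → n A C .] }  — reduce
  I14: { [C → + n .] }  — reduce
  I15: { [Y → P P . n] }  — shift
  I16: { [Y → P P n .] }  — reduce

No state contains both a complete item and a shift item.

Answer: No shift-reduce conflicts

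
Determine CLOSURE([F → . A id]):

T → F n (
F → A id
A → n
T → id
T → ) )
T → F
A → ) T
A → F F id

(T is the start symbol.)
To compute CLOSURE, for each item [A → α.Bβ] where B is a non-terminal, add [B → .γ] for all productions B → γ; repeat for the newly added items until nothing changes.

Start with: [F → . A id]
  [F → . A id] has the dot before A: add [A → . n], [A → . ) T], [A → . F F id]
  [A → . F F id] has the dot before F: all F-items already present
No further items can be added.

CLOSURE = { [A → . ) T], [A → . F F id], [A → . n], [F → . A id] }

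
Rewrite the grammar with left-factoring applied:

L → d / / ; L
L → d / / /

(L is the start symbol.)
Left-factoring transforms A → αβ₁ | αβ₂ into A → αA' and A' → β₁ | β₂
(α is the longest common prefix among the alternatives). Repeat until
no nonterminal has two alternatives with a common prefix.

Round 1: L has alternatives sharing prefix 'd / /'. Introduce L': L → d / / L'
  Add: L' → ; L
  Add: L' → /

No remaining common prefixes — done.

Resulting grammar:
L → d / / L'
L' → ; L
L' → /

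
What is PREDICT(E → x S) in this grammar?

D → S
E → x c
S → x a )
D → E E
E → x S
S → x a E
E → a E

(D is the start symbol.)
PREDICT(E → x S) = (FIRST(RHS) \ {ε}) ∪ (FOLLOW(E) if ε ∈ FIRST(RHS), i.e. RHS ⇒* ε)
FIRST(x S) = { 'x' }
ε ∉ FIRST(x S), so FOLLOW(E) is not added.
PREDICT(E → x S) = { 'x' }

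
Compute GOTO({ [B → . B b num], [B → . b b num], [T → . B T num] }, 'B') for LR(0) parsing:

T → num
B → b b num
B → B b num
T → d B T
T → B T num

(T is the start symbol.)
GOTO(I, 'B') = CLOSURE({ [A → αX.β] : [A → α.Xβ] ∈ I, X = 'B' })

Items with dot before 'B', with the dot advanced:
  [B → . B b num] → [B → B . b num]
  [T → . B T num] → [T → B . T num]
Closure of the advanced items:
  [T → B . T num] has the dot before T: add [T → . num], [T → . d B T], [T → . B T num]
  [T → . B T num] has the dot before B: add [B → . b b num], [B → . B b num]

GOTO = { [B → . B b num], [B → . b b num], [B → B . b num], [T → . B T num], [T → . d B T], [T → . num], [T → B . T num] }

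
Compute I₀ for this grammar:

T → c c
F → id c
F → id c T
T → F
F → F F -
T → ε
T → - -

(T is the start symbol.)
First, augment the grammar with T' → T
I₀ = CLOSURE({ [T' → . T] }):
  [T' → . T] has the dot before T: add [T → . c c], [T → . F], [T → .], [T → . - -]
  [T → . F] has the dot before F: add [F → . id c], [F → . id c T], [F → . F F -]
No further items can be added.

I₀ = { [F → . F F -], [F → . id c T], [F → . id c], [T → . - -], [T → . F], [T → . c c], [T → .], [T' → . T] }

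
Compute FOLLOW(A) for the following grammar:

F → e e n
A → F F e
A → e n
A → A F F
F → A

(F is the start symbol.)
{ $, 'e' }

To compute FOLLOW(A), find every occurrence of A on a right-hand side N → α A β: add FIRST(β) \ {ε}, and if β is empty or nullable also add FOLLOW(N). Iterate to a fixed point.

In A → A F F: A is followed by F F, add FIRST(F F) \ {ε} = { 'e' }
In F → A: A is at the end, add FOLLOW(F)

The FOLLOW sets referred to above (computed the same way, to a fixed point):
  FOLLOW(F) = { $, 'e' }

Taking the union: FOLLOW(A) = { $, 'e' }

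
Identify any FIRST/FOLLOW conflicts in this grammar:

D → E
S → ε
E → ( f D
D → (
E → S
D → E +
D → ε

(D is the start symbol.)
A FIRST/FOLLOW conflict occurs when a non-terminal N has a nullable alternative N → β (β ⇒* ε) and another alternative N → α with FIRST(α) ∩ FOLLOW(N) ≠ ∅: on such a lookahead the parser cannot decide between expanding α and letting N vanish via β.

Nullable non-terminals: D, E, S.
FIRST sets used below: FIRST(E) = { '(', ε }, FIRST(S) = { ε }

D: nullable alternative(s) D → E, D → ε; FOLLOW(D) = { $, '+' }
  D → E: FIRST \ {ε} = { '(' } — disjoint from FOLLOW(D)
  D → (: FIRST \ {ε} = { '(' } — disjoint from FOLLOW(D)
  D → E +: FIRST \ {ε} = { '(', '+' } — overlaps FOLLOW(D) on { '+' }: CONFLICT
  D → ε: FIRST \ {ε} = { } — disjoint from FOLLOW(D)

E: nullable alternative(s) E → S; FOLLOW(E) = { $, '+' }
  E → ( f D: FIRST \ {ε} = { '(' } — disjoint from FOLLOW(E)
  E → S: FIRST \ {ε} = { } — this is the only nullable alternative, skip
S has a nullable alternative but only one production, so nothing to check.

So the grammar has 1 FIRST/FOLLOW conflict (marked CONFLICT above).

Answer: Yes. D → E '+' with FOLLOW(D) on { '+' }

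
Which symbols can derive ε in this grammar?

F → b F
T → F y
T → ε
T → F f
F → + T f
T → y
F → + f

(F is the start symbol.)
A non-terminal is nullable if it can derive ε (the empty string): either it has an ε-production, or it has a production whose right-hand side consists entirely of nullable non-terminals.

ε-productions: T → ε
So T is immediately nullable.
No further non-terminal can be added: every production for the remaining non-terminals contains a terminal or a non-nullable non-terminal.
Nullable = { 'T' }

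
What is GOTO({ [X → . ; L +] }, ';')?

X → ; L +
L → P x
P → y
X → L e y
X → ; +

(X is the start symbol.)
GOTO(I, ';') = CLOSURE({ [A → αX.β] : [A → α.Xβ] ∈ I, X = ';' })

Items with dot before ';', with the dot advanced:
  [X → . ; L +] → [X → ; . L +]
Closure of the advanced items:
  [X → ; . L +] has the dot before L: add [L → . P x]
  [L → . P x] has the dot before P: add [P → . y]

GOTO = { [L → . P x], [P → . y], [X → ; . L +] }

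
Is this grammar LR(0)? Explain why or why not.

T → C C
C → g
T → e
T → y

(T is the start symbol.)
A grammar is LR(0) if no state in the canonical LR(0) collection has:
  - both a shift item (dot before a terminal) and a complete item (shift-reduce conflict), or
  - two or more complete items (reduce-reduce conflict; the accept item [T' → T .] counts as a complete item here).

Augment with T' → T and build the canonical LR(0) collection (I0 = CLOSURE({[T' → . T]}), then GOTO on every symbol after a dot until no new states appear). It has 7 states:
  I0: { [C → . g], [T → . C C], [T → . e], [T → . y], [T' → . T] }  — shift
  I1: { [C → . g], [T → C . C] }  — shift
  I2: { [T' → T .] }  — accept
  I3: { [T → e .] }  — reduce
  I4: { [C → g .] }  — reduce
  I5: { [T → y .] }  — reduce
  I6: { [T → C C .] }  — reduce

Every state is either a pure shift/goto state or contains exactly one complete item and nothing to shift — no conflicts. The grammar is LR(0).

Answer: Yes, the grammar is LR(0)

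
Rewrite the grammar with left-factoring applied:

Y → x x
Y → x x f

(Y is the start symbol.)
Y → x x Y'
Y' → ε
Y' → f

Left-factoring transforms A → αβ₁ | αβ₂ into A → αA' and A' → β₁ | β₂
(α is the longest common prefix among the alternatives). Repeat until
no nonterminal has two alternatives with a common prefix.

Round 1: Y has alternatives sharing prefix 'x x'. Introduce Y': Y → x x Y'
  Add: Y' → ε
  Add: Y' → f

No remaining common prefixes — done.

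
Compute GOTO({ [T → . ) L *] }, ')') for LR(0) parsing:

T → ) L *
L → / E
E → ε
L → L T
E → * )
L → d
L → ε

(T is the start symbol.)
GOTO(I, ')') = CLOSURE({ [A → αX.β] : [A → α.Xβ] ∈ I, X = ')' })

Items with dot before ')', with the dot advanced:
  [T → . ) L *] → [T → ) . L *]
Closure of the advanced items:
  [T → ) . L *] has the dot before L: add [L → . / E], [L → . L T], [L → . d], [L → .]

GOTO = { [L → . / E], [L → . L T], [L → . d], [L → .], [T → ) . L *] }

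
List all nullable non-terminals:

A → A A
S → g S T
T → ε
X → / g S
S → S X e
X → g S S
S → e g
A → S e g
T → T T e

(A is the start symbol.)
ε-productions: T → ε
So T is immediately nullable.
No further non-terminal can be added: every production for the remaining non-terminals contains a terminal or a non-nullable non-terminal.
Nullable = { 'T' }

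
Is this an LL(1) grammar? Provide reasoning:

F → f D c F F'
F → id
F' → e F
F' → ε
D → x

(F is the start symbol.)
No. Predict set conflict for F': { 'e' }

Relevant sets:
  FOLLOW(F') = { $, 'e' }

For F:
  PREDICT(F → f D c F F') = { 'f' }
  PREDICT(F → id) = { 'id' }
For F':
  PREDICT(F' → e F) = { 'e' }
  PREDICT(F' → ε) = { $, 'e' }
D has a single production, so nothing to check there.

Conflict found: Predict set conflict for F': { 'e' }
The grammar is NOT LL(1).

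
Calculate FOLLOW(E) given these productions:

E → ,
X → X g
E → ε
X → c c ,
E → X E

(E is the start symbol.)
{ $ }

To compute FOLLOW(E), find every occurrence of E on a right-hand side N → α E β: add FIRST(β) \ {ε}, and if β is empty or nullable also add FOLLOW(N). Iterate to a fixed point.

E is the start symbol, so $ ∈ FOLLOW(E).
In E → X E: E is at the end; this adds FOLLOW(E) to itself — nothing new

Taking the union: FOLLOW(E) = { $ }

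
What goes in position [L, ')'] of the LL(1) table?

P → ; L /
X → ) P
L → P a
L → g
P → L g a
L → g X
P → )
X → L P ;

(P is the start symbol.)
L → P a

To find M[L, ')'], we find productions for L where ')' is in the predict set (PREDICT(N → α) = (FIRST(α) \ {ε}) ∪ (FOLLOW(N) if α ⇒* ε)).

Relevant sets:
  FIRST(P) = { ')', ';', 'g' }

L → P a: PREDICT = { ')', ';', 'g' }
  ')' is in predict set, so this production goes in M[L, ')']
L → g: PREDICT = { 'g' }
L → g X: PREDICT = { 'g' }

M[L, ')'] = L → P a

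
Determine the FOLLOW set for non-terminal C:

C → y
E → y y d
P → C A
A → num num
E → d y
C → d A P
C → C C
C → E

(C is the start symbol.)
{ $, 'd', 'num', 'y' }

To compute FOLLOW(C), find every occurrence of C on a right-hand side N → α C β: add FIRST(β) \ {ε}, and if β is empty or nullable also add FOLLOW(N). Iterate to a fixed point.

C is the start symbol, so $ ∈ FOLLOW(C).
In P → C A: C is followed by A, add FIRST(A) \ {ε} = { 'num' }
In C → C C: C is followed by C, add FIRST(C) \ {ε} = { 'd', 'y' }
In C → C C: C is at the end; this adds FOLLOW(C) to itself — nothing new

Taking the union: FOLLOW(C) = { $, 'd', 'num', 'y' }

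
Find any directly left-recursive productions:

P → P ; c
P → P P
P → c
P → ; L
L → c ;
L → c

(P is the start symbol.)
Yes, P is left-recursive

P → P ; c: LEFT RECURSIVE (starts with P)
P → P P: LEFT RECURSIVE (starts with P)
P → c: starts with c
P → ; L: starts with ';'
L → c ;: starts with c
L → c: starts with c

The grammar has direct left recursion on: P.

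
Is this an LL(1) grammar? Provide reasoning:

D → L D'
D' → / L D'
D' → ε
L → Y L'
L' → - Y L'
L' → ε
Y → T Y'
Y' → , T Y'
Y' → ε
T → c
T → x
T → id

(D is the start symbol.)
Yes, the grammar is LL(1).

Relevant sets:
  FOLLOW(D') = { $ }
  FOLLOW(L') = { $, '/' }
  FOLLOW(Y') = { $, '-', '/' }

For D':
  PREDICT(D' → '/' L D') = { '/' }
  PREDICT(D' → ε) = { $ }
For L':
  PREDICT(L' → '-' Y L') = { '-' }
  PREDICT(L' → ε) = { $, '/' }
For Y':
  PREDICT(Y' → ',' T Y') = { ',' }
  PREDICT(Y' → ε) = { $, '-', '/' }
For T:
  PREDICT(T → c) = { 'c' }
  PREDICT(T → x) = { 'x' }
  PREDICT(T → id) = { 'id' }
D, L, Y have a single production, so nothing to check there.

All predict sets are disjoint. The grammar IS LL(1).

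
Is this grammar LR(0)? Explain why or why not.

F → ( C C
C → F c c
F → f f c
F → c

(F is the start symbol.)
A grammar is LR(0) if no state in the canonical LR(0) collection has:
  - both a shift item (dot before a terminal) and a complete item (shift-reduce conflict), or
  - two or more complete items (reduce-reduce conflict; the accept item [F' → F .] counts as a complete item here).

Augment with F' → F and build the canonical LR(0) collection (I0 = CLOSURE({[F' → . F]}), then GOTO on every symbol after a dot until no new states appear). It has 12 states:
  I0: { [F → . ( C C], [F → . c], [F → . f f c], [F' → . F] }  — shift
  I1: { [C → . F c c], [F → ( . C C], [F → . ( C C], [F → . c], [F → . f f c] }  — shift
  I2: { [F' → F .] }  — accept
  I3: { [F → c .] }  — reduce
  I4: { [F → f . f c] }  — shift
  I5: { [F → f f . c] }  — shift
  I6: { [F → f f c .] }  — reduce
  I7: { [C → . F c c], [F → ( C . C], [F → . ( C C], [F → . c], [F → . f f c] }  — shift
  I8: { [C → F . c c] }  — shift
  I9: { [C → F c . c] }  — shift
  I10: { [C → F c c .] }  — reduce
  I11: { [F → ( C C .] }  — reduce

Every state is either a pure shift/goto state or contains exactly one complete item and nothing to shift — no conflicts. The grammar is LR(0).

Answer: Yes, the grammar is LR(0)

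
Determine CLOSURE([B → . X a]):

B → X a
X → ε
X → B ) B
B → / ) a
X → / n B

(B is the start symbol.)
To compute CLOSURE, for each item [A → α.Bβ] where B is a non-terminal, add [B → .γ] for all productions B → γ; repeat for the newly added items until nothing changes.

Start with: [B → . X a]
  [B → . X a] has the dot before X: add [X → .], [X → . B ) B], [X → . / n B]
  [X → . B ) B] has the dot before B: add [B → . / ) a]
No further items can be added.

CLOSURE = { [B → . / ) a], [B → . X a], [X → . / n B], [X → . B ) B], [X → .] }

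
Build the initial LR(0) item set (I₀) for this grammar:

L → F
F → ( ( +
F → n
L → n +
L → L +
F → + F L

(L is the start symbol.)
First, augment the grammar with L' → L
I₀ = CLOSURE({ [L' → . L] }):
  [L' → . L] has the dot before L: add [L → . F], [L → . n +], [L → . L +]
  [L → . F] has the dot before F: add [F → . ( ( +], [F → . n], [F → . + F L]
No further items can be added.

I₀ = { [F → . ( ( +], [F → . + F L], [F → . n], [L → . F], [L → . L +], [L → . n +], [L' → . L] }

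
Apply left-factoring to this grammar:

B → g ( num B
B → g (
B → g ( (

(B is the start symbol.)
Left-factoring transforms A → αβ₁ | αβ₂ into A → αA' and A' → β₁ | β₂
(α is the longest common prefix among the alternatives). Repeat until
no nonterminal has two alternatives with a common prefix.

Round 1: B has alternatives sharing prefix 'g ('. Introduce B': B → g ( B'
  Add: B' → num B
  Add: B' → ε
  Add: B' → (

No remaining common prefixes — done.

Resulting grammar:
B → g ( B'
B' → num B
B' → ε
B' → (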